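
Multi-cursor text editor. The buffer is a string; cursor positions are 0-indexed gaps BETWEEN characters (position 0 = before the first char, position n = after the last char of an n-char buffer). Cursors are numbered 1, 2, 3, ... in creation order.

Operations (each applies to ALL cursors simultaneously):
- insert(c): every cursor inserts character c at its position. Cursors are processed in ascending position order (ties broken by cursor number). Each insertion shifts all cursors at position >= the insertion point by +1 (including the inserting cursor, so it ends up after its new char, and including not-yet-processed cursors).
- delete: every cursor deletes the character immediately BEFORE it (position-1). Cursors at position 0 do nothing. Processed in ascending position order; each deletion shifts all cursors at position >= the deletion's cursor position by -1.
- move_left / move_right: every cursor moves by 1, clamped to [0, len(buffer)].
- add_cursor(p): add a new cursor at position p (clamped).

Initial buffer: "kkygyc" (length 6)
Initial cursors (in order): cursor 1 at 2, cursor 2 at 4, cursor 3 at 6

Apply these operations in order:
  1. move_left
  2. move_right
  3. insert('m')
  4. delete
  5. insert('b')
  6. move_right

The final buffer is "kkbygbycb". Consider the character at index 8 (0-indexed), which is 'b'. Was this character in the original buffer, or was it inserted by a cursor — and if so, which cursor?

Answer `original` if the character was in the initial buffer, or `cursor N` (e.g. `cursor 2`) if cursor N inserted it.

After op 1 (move_left): buffer="kkygyc" (len 6), cursors c1@1 c2@3 c3@5, authorship ......
After op 2 (move_right): buffer="kkygyc" (len 6), cursors c1@2 c2@4 c3@6, authorship ......
After op 3 (insert('m')): buffer="kkmygmycm" (len 9), cursors c1@3 c2@6 c3@9, authorship ..1..2..3
After op 4 (delete): buffer="kkygyc" (len 6), cursors c1@2 c2@4 c3@6, authorship ......
After op 5 (insert('b')): buffer="kkbygbycb" (len 9), cursors c1@3 c2@6 c3@9, authorship ..1..2..3
After op 6 (move_right): buffer="kkbygbycb" (len 9), cursors c1@4 c2@7 c3@9, authorship ..1..2..3
Authorship (.=original, N=cursor N): . . 1 . . 2 . . 3
Index 8: author = 3

Answer: cursor 3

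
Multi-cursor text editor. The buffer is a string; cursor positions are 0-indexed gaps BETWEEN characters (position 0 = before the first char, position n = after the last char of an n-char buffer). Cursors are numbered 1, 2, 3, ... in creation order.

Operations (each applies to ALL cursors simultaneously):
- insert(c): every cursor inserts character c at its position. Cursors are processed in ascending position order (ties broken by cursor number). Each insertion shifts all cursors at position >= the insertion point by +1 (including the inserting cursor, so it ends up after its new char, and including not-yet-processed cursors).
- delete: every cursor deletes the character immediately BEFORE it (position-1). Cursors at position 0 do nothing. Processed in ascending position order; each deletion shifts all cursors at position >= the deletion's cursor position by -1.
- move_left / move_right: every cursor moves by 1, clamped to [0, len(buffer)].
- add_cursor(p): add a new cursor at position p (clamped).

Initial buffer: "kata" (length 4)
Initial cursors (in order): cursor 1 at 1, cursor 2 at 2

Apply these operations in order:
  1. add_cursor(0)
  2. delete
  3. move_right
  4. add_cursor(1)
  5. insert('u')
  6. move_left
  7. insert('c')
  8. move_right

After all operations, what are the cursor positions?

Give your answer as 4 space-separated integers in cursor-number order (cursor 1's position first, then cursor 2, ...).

Answer: 9 9 9 9

Derivation:
After op 1 (add_cursor(0)): buffer="kata" (len 4), cursors c3@0 c1@1 c2@2, authorship ....
After op 2 (delete): buffer="ta" (len 2), cursors c1@0 c2@0 c3@0, authorship ..
After op 3 (move_right): buffer="ta" (len 2), cursors c1@1 c2@1 c3@1, authorship ..
After op 4 (add_cursor(1)): buffer="ta" (len 2), cursors c1@1 c2@1 c3@1 c4@1, authorship ..
After op 5 (insert('u')): buffer="tuuuua" (len 6), cursors c1@5 c2@5 c3@5 c4@5, authorship .1234.
After op 6 (move_left): buffer="tuuuua" (len 6), cursors c1@4 c2@4 c3@4 c4@4, authorship .1234.
After op 7 (insert('c')): buffer="tuuuccccua" (len 10), cursors c1@8 c2@8 c3@8 c4@8, authorship .12312344.
After op 8 (move_right): buffer="tuuuccccua" (len 10), cursors c1@9 c2@9 c3@9 c4@9, authorship .12312344.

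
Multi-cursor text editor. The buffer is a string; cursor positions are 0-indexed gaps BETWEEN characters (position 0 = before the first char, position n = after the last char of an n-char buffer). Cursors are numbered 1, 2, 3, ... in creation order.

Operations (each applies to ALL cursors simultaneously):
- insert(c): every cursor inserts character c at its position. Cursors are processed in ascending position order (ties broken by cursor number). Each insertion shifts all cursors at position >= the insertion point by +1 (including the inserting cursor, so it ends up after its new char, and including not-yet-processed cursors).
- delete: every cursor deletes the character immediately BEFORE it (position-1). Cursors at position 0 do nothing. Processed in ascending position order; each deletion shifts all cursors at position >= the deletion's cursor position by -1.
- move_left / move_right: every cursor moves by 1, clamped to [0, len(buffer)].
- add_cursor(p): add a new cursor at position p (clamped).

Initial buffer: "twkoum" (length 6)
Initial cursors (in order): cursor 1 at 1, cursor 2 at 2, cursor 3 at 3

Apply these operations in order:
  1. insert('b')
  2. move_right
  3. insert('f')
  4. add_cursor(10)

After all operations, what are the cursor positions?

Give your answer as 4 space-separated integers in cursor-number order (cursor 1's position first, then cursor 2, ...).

After op 1 (insert('b')): buffer="tbwbkboum" (len 9), cursors c1@2 c2@4 c3@6, authorship .1.2.3...
After op 2 (move_right): buffer="tbwbkboum" (len 9), cursors c1@3 c2@5 c3@7, authorship .1.2.3...
After op 3 (insert('f')): buffer="tbwfbkfbofum" (len 12), cursors c1@4 c2@7 c3@10, authorship .1.12.23.3..
After op 4 (add_cursor(10)): buffer="tbwfbkfbofum" (len 12), cursors c1@4 c2@7 c3@10 c4@10, authorship .1.12.23.3..

Answer: 4 7 10 10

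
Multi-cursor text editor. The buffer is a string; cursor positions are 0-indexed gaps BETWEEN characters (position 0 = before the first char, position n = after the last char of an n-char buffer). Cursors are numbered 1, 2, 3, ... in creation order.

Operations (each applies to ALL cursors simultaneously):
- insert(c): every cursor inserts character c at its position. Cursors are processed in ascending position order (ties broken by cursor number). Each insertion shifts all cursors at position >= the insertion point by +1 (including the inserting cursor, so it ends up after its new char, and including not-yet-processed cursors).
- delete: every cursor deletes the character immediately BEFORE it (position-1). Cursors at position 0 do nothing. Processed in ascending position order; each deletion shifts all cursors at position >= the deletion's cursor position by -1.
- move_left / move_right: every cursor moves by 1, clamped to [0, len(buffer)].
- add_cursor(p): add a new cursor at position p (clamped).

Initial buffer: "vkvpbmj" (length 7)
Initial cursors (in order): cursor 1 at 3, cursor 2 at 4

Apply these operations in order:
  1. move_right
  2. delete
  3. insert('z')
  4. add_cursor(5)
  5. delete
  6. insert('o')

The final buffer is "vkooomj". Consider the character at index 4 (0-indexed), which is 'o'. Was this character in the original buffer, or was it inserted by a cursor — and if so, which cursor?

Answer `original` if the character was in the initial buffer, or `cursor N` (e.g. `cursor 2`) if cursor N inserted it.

Answer: cursor 3

Derivation:
After op 1 (move_right): buffer="vkvpbmj" (len 7), cursors c1@4 c2@5, authorship .......
After op 2 (delete): buffer="vkvmj" (len 5), cursors c1@3 c2@3, authorship .....
After op 3 (insert('z')): buffer="vkvzzmj" (len 7), cursors c1@5 c2@5, authorship ...12..
After op 4 (add_cursor(5)): buffer="vkvzzmj" (len 7), cursors c1@5 c2@5 c3@5, authorship ...12..
After op 5 (delete): buffer="vkmj" (len 4), cursors c1@2 c2@2 c3@2, authorship ....
After op 6 (insert('o')): buffer="vkooomj" (len 7), cursors c1@5 c2@5 c3@5, authorship ..123..
Authorship (.=original, N=cursor N): . . 1 2 3 . .
Index 4: author = 3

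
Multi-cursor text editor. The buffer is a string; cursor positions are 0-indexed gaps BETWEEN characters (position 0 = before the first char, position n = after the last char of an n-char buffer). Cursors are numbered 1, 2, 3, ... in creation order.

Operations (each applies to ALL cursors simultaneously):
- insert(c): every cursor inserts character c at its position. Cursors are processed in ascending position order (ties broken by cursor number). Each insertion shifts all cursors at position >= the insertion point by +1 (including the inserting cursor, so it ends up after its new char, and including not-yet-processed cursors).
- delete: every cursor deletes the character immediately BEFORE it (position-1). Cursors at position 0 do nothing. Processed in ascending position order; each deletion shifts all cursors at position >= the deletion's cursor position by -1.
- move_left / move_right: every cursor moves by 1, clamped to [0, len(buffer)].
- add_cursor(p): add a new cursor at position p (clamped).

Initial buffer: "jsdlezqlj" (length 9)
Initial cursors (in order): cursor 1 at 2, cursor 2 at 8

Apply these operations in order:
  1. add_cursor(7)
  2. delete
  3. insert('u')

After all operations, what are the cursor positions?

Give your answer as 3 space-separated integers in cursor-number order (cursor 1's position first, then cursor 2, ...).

After op 1 (add_cursor(7)): buffer="jsdlezqlj" (len 9), cursors c1@2 c3@7 c2@8, authorship .........
After op 2 (delete): buffer="jdlezj" (len 6), cursors c1@1 c2@5 c3@5, authorship ......
After op 3 (insert('u')): buffer="judlezuuj" (len 9), cursors c1@2 c2@8 c3@8, authorship .1....23.

Answer: 2 8 8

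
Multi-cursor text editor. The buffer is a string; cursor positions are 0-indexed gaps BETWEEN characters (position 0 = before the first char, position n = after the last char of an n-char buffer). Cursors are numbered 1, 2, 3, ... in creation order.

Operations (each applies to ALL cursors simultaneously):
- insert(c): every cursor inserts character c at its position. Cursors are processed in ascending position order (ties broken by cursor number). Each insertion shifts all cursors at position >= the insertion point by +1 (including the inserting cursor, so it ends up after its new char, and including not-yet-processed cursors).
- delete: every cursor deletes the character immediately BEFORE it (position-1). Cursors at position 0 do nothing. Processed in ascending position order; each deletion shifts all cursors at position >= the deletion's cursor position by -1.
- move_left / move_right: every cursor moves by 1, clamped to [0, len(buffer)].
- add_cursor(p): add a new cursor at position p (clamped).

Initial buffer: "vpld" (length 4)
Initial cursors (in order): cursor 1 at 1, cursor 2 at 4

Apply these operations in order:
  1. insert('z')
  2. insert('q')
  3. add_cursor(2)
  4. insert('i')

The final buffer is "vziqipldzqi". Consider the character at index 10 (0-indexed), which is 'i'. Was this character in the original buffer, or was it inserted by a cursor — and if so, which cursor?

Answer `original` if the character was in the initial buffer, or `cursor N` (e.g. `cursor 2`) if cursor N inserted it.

Answer: cursor 2

Derivation:
After op 1 (insert('z')): buffer="vzpldz" (len 6), cursors c1@2 c2@6, authorship .1...2
After op 2 (insert('q')): buffer="vzqpldzq" (len 8), cursors c1@3 c2@8, authorship .11...22
After op 3 (add_cursor(2)): buffer="vzqpldzq" (len 8), cursors c3@2 c1@3 c2@8, authorship .11...22
After op 4 (insert('i')): buffer="vziqipldzqi" (len 11), cursors c3@3 c1@5 c2@11, authorship .1311...222
Authorship (.=original, N=cursor N): . 1 3 1 1 . . . 2 2 2
Index 10: author = 2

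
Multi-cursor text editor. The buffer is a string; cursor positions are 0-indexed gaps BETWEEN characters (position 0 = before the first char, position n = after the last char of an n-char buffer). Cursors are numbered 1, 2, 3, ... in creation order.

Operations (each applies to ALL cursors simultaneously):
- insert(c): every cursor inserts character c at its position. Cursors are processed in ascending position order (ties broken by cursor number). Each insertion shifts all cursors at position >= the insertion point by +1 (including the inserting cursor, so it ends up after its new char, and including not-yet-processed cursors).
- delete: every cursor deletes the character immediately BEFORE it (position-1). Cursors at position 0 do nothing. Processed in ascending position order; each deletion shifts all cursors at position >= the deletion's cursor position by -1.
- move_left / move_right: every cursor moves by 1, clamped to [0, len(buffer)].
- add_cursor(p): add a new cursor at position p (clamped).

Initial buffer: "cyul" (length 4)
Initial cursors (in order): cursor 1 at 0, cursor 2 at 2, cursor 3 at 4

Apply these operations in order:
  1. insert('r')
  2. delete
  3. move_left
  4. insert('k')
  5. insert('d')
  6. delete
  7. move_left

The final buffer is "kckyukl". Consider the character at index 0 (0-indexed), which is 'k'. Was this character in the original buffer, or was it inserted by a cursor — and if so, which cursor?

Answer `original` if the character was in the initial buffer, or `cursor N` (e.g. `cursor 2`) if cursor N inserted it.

After op 1 (insert('r')): buffer="rcyrulr" (len 7), cursors c1@1 c2@4 c3@7, authorship 1..2..3
After op 2 (delete): buffer="cyul" (len 4), cursors c1@0 c2@2 c3@4, authorship ....
After op 3 (move_left): buffer="cyul" (len 4), cursors c1@0 c2@1 c3@3, authorship ....
After op 4 (insert('k')): buffer="kckyukl" (len 7), cursors c1@1 c2@3 c3@6, authorship 1.2..3.
After op 5 (insert('d')): buffer="kdckdyukdl" (len 10), cursors c1@2 c2@5 c3@9, authorship 11.22..33.
After op 6 (delete): buffer="kckyukl" (len 7), cursors c1@1 c2@3 c3@6, authorship 1.2..3.
After op 7 (move_left): buffer="kckyukl" (len 7), cursors c1@0 c2@2 c3@5, authorship 1.2..3.
Authorship (.=original, N=cursor N): 1 . 2 . . 3 .
Index 0: author = 1

Answer: cursor 1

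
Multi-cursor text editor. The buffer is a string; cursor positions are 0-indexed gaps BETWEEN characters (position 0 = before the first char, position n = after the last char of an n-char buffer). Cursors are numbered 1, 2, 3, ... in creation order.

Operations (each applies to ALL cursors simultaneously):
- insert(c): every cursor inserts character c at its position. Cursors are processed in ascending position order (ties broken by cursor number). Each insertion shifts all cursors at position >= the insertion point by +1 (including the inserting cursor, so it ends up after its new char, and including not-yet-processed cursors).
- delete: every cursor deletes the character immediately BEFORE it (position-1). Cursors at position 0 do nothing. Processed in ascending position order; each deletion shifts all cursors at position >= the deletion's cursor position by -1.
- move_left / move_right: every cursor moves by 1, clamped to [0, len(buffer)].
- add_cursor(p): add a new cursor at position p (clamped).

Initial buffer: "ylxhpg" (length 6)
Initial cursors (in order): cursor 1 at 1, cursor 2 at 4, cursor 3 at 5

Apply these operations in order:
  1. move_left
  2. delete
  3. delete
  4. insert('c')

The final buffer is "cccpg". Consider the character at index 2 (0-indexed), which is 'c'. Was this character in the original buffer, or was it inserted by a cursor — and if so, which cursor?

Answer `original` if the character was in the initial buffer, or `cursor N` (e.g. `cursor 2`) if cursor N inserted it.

Answer: cursor 3

Derivation:
After op 1 (move_left): buffer="ylxhpg" (len 6), cursors c1@0 c2@3 c3@4, authorship ......
After op 2 (delete): buffer="ylpg" (len 4), cursors c1@0 c2@2 c3@2, authorship ....
After op 3 (delete): buffer="pg" (len 2), cursors c1@0 c2@0 c3@0, authorship ..
After op 4 (insert('c')): buffer="cccpg" (len 5), cursors c1@3 c2@3 c3@3, authorship 123..
Authorship (.=original, N=cursor N): 1 2 3 . .
Index 2: author = 3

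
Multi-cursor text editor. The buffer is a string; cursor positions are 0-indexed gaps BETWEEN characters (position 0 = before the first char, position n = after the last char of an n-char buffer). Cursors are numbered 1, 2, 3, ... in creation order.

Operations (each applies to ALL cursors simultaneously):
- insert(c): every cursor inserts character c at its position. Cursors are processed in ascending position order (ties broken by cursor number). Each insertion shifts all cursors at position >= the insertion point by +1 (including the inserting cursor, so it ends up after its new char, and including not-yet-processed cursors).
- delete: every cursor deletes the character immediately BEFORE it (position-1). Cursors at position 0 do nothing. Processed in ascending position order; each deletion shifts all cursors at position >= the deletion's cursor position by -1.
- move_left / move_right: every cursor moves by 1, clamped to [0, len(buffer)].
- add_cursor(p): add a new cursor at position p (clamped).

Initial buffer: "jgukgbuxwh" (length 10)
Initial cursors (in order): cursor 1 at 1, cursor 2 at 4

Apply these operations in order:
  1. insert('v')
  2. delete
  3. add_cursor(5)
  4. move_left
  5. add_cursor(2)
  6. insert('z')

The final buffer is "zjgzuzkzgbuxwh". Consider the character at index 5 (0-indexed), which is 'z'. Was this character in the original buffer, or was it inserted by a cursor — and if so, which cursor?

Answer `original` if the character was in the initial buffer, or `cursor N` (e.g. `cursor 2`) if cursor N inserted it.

After op 1 (insert('v')): buffer="jvgukvgbuxwh" (len 12), cursors c1@2 c2@6, authorship .1...2......
After op 2 (delete): buffer="jgukgbuxwh" (len 10), cursors c1@1 c2@4, authorship ..........
After op 3 (add_cursor(5)): buffer="jgukgbuxwh" (len 10), cursors c1@1 c2@4 c3@5, authorship ..........
After op 4 (move_left): buffer="jgukgbuxwh" (len 10), cursors c1@0 c2@3 c3@4, authorship ..........
After op 5 (add_cursor(2)): buffer="jgukgbuxwh" (len 10), cursors c1@0 c4@2 c2@3 c3@4, authorship ..........
After op 6 (insert('z')): buffer="zjgzuzkzgbuxwh" (len 14), cursors c1@1 c4@4 c2@6 c3@8, authorship 1..4.2.3......
Authorship (.=original, N=cursor N): 1 . . 4 . 2 . 3 . . . . . .
Index 5: author = 2

Answer: cursor 2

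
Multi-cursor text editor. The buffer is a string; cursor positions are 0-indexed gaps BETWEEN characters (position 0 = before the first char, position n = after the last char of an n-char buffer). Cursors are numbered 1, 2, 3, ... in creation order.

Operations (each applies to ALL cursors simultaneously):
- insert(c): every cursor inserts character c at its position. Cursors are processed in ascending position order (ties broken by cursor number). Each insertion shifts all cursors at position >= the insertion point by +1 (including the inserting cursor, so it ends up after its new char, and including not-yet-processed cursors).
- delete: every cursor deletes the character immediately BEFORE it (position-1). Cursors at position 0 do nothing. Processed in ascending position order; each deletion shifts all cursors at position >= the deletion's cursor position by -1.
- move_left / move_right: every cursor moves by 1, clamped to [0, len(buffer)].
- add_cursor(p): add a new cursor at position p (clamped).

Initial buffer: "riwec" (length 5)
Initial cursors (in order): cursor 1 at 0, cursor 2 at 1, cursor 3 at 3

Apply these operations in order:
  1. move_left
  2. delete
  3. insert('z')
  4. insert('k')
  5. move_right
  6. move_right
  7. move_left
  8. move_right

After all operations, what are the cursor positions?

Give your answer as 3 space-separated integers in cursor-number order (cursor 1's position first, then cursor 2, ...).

Answer: 6 6 9

Derivation:
After op 1 (move_left): buffer="riwec" (len 5), cursors c1@0 c2@0 c3@2, authorship .....
After op 2 (delete): buffer="rwec" (len 4), cursors c1@0 c2@0 c3@1, authorship ....
After op 3 (insert('z')): buffer="zzrzwec" (len 7), cursors c1@2 c2@2 c3@4, authorship 12.3...
After op 4 (insert('k')): buffer="zzkkrzkwec" (len 10), cursors c1@4 c2@4 c3@7, authorship 1212.33...
After op 5 (move_right): buffer="zzkkrzkwec" (len 10), cursors c1@5 c2@5 c3@8, authorship 1212.33...
After op 6 (move_right): buffer="zzkkrzkwec" (len 10), cursors c1@6 c2@6 c3@9, authorship 1212.33...
After op 7 (move_left): buffer="zzkkrzkwec" (len 10), cursors c1@5 c2@5 c3@8, authorship 1212.33...
After op 8 (move_right): buffer="zzkkrzkwec" (len 10), cursors c1@6 c2@6 c3@9, authorship 1212.33...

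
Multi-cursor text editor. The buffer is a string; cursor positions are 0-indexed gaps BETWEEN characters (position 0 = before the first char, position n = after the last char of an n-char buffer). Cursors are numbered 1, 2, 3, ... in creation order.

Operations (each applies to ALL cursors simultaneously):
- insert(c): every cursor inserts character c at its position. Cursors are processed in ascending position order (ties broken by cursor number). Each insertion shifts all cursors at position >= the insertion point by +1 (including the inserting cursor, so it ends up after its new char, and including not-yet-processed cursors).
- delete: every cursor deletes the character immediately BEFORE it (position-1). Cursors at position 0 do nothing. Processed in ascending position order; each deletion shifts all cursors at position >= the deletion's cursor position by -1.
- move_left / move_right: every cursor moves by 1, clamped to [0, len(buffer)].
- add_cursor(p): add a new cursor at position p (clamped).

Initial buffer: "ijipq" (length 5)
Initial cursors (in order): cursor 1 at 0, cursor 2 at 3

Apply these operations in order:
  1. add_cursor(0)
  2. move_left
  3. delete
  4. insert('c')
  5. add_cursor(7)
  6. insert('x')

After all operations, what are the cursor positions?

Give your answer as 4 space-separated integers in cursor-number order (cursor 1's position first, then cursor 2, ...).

After op 1 (add_cursor(0)): buffer="ijipq" (len 5), cursors c1@0 c3@0 c2@3, authorship .....
After op 2 (move_left): buffer="ijipq" (len 5), cursors c1@0 c3@0 c2@2, authorship .....
After op 3 (delete): buffer="iipq" (len 4), cursors c1@0 c3@0 c2@1, authorship ....
After op 4 (insert('c')): buffer="ccicipq" (len 7), cursors c1@2 c3@2 c2@4, authorship 13.2...
After op 5 (add_cursor(7)): buffer="ccicipq" (len 7), cursors c1@2 c3@2 c2@4 c4@7, authorship 13.2...
After op 6 (insert('x')): buffer="ccxxicxipqx" (len 11), cursors c1@4 c3@4 c2@7 c4@11, authorship 1313.22...4

Answer: 4 7 4 11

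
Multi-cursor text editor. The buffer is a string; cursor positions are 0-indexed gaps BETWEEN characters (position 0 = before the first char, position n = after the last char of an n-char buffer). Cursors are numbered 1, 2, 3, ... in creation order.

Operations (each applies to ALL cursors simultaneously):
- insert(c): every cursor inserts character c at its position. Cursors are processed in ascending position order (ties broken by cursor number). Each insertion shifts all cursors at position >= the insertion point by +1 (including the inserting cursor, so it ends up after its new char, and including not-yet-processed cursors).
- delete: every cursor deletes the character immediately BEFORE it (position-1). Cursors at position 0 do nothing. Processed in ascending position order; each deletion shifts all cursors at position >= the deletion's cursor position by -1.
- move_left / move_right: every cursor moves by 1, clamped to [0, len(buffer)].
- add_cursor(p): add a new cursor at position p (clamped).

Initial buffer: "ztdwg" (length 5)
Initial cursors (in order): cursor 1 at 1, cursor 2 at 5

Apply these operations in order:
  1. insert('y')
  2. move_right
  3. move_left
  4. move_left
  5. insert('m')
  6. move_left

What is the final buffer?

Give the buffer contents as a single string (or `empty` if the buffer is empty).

After op 1 (insert('y')): buffer="zytdwgy" (len 7), cursors c1@2 c2@7, authorship .1....2
After op 2 (move_right): buffer="zytdwgy" (len 7), cursors c1@3 c2@7, authorship .1....2
After op 3 (move_left): buffer="zytdwgy" (len 7), cursors c1@2 c2@6, authorship .1....2
After op 4 (move_left): buffer="zytdwgy" (len 7), cursors c1@1 c2@5, authorship .1....2
After op 5 (insert('m')): buffer="zmytdwmgy" (len 9), cursors c1@2 c2@7, authorship .11...2.2
After op 6 (move_left): buffer="zmytdwmgy" (len 9), cursors c1@1 c2@6, authorship .11...2.2

Answer: zmytdwmgy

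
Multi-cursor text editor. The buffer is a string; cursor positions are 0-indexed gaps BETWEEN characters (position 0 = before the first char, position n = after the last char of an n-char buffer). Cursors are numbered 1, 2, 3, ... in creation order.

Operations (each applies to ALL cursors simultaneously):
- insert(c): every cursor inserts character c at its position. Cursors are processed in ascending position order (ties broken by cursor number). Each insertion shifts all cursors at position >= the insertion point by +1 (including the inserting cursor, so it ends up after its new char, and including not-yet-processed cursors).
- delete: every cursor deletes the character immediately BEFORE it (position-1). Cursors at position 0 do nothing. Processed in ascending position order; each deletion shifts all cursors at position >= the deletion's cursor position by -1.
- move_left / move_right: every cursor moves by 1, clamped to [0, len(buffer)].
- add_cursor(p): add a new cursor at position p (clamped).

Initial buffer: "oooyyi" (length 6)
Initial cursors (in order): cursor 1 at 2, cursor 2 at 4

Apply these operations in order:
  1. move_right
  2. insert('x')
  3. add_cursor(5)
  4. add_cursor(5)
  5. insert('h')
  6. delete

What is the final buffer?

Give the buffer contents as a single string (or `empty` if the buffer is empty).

After op 1 (move_right): buffer="oooyyi" (len 6), cursors c1@3 c2@5, authorship ......
After op 2 (insert('x')): buffer="oooxyyxi" (len 8), cursors c1@4 c2@7, authorship ...1..2.
After op 3 (add_cursor(5)): buffer="oooxyyxi" (len 8), cursors c1@4 c3@5 c2@7, authorship ...1..2.
After op 4 (add_cursor(5)): buffer="oooxyyxi" (len 8), cursors c1@4 c3@5 c4@5 c2@7, authorship ...1..2.
After op 5 (insert('h')): buffer="oooxhyhhyxhi" (len 12), cursors c1@5 c3@8 c4@8 c2@11, authorship ...11.34.22.
After op 6 (delete): buffer="oooxyyxi" (len 8), cursors c1@4 c3@5 c4@5 c2@7, authorship ...1..2.

Answer: oooxyyxi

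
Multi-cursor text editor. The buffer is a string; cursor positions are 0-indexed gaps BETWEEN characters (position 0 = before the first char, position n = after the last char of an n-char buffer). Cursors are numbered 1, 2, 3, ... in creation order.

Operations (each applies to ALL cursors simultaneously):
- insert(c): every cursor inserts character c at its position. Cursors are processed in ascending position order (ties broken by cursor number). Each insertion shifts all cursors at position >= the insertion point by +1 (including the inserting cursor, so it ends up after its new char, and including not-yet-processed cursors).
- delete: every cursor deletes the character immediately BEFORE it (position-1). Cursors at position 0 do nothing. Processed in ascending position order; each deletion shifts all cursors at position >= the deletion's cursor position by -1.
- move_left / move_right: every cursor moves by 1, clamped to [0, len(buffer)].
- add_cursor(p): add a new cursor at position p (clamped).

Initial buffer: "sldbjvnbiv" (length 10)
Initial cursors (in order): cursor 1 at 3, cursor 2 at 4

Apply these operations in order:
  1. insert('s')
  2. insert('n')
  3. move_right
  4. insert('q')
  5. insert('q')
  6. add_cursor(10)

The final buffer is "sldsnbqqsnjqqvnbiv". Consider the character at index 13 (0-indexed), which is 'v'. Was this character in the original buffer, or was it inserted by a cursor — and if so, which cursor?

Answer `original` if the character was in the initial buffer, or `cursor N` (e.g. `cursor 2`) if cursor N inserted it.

After op 1 (insert('s')): buffer="sldsbsjvnbiv" (len 12), cursors c1@4 c2@6, authorship ...1.2......
After op 2 (insert('n')): buffer="sldsnbsnjvnbiv" (len 14), cursors c1@5 c2@8, authorship ...11.22......
After op 3 (move_right): buffer="sldsnbsnjvnbiv" (len 14), cursors c1@6 c2@9, authorship ...11.22......
After op 4 (insert('q')): buffer="sldsnbqsnjqvnbiv" (len 16), cursors c1@7 c2@11, authorship ...11.122.2.....
After op 5 (insert('q')): buffer="sldsnbqqsnjqqvnbiv" (len 18), cursors c1@8 c2@13, authorship ...11.1122.22.....
After op 6 (add_cursor(10)): buffer="sldsnbqqsnjqqvnbiv" (len 18), cursors c1@8 c3@10 c2@13, authorship ...11.1122.22.....
Authorship (.=original, N=cursor N): . . . 1 1 . 1 1 2 2 . 2 2 . . . . .
Index 13: author = original

Answer: original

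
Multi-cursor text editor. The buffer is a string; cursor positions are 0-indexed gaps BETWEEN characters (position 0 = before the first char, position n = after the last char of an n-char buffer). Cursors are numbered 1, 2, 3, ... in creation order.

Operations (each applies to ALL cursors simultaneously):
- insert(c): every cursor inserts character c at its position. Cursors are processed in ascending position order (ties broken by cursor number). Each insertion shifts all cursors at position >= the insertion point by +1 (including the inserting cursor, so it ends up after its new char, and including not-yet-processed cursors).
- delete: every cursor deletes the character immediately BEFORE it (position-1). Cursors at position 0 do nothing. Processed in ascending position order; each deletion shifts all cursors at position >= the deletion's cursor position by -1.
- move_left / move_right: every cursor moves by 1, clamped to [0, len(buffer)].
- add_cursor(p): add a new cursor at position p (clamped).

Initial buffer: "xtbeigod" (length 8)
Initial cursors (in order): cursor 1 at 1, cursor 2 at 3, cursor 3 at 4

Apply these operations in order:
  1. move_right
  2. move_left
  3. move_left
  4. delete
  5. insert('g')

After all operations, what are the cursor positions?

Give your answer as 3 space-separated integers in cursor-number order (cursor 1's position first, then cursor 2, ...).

Answer: 1 4 4

Derivation:
After op 1 (move_right): buffer="xtbeigod" (len 8), cursors c1@2 c2@4 c3@5, authorship ........
After op 2 (move_left): buffer="xtbeigod" (len 8), cursors c1@1 c2@3 c3@4, authorship ........
After op 3 (move_left): buffer="xtbeigod" (len 8), cursors c1@0 c2@2 c3@3, authorship ........
After op 4 (delete): buffer="xeigod" (len 6), cursors c1@0 c2@1 c3@1, authorship ......
After op 5 (insert('g')): buffer="gxggeigod" (len 9), cursors c1@1 c2@4 c3@4, authorship 1.23.....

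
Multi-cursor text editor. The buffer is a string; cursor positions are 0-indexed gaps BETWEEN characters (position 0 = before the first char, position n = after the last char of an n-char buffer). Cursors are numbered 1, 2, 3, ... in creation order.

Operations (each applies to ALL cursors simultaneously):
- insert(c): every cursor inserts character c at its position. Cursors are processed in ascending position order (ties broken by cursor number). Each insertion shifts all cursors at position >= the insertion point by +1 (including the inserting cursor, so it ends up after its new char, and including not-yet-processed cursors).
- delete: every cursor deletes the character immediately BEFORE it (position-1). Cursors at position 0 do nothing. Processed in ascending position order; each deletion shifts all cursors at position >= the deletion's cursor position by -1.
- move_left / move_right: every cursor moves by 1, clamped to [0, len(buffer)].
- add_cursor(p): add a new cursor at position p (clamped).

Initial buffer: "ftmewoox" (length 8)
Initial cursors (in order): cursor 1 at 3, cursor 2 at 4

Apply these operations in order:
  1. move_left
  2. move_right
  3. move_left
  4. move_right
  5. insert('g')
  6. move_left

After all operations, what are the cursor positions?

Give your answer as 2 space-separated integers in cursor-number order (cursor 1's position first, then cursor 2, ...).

After op 1 (move_left): buffer="ftmewoox" (len 8), cursors c1@2 c2@3, authorship ........
After op 2 (move_right): buffer="ftmewoox" (len 8), cursors c1@3 c2@4, authorship ........
After op 3 (move_left): buffer="ftmewoox" (len 8), cursors c1@2 c2@3, authorship ........
After op 4 (move_right): buffer="ftmewoox" (len 8), cursors c1@3 c2@4, authorship ........
After op 5 (insert('g')): buffer="ftmgegwoox" (len 10), cursors c1@4 c2@6, authorship ...1.2....
After op 6 (move_left): buffer="ftmgegwoox" (len 10), cursors c1@3 c2@5, authorship ...1.2....

Answer: 3 5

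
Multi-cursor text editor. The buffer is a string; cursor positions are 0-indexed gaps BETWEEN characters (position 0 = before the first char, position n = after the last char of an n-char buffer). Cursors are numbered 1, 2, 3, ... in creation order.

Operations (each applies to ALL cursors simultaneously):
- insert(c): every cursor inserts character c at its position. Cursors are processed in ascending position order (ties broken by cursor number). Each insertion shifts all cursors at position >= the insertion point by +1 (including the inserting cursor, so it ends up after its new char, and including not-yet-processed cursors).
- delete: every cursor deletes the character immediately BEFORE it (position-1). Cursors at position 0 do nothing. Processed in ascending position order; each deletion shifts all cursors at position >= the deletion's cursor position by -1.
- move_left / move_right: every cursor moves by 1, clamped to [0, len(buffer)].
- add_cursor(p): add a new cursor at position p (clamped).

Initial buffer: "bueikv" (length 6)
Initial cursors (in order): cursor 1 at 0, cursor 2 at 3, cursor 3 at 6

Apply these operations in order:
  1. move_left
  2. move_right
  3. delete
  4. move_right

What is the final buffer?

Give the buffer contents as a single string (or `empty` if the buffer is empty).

After op 1 (move_left): buffer="bueikv" (len 6), cursors c1@0 c2@2 c3@5, authorship ......
After op 2 (move_right): buffer="bueikv" (len 6), cursors c1@1 c2@3 c3@6, authorship ......
After op 3 (delete): buffer="uik" (len 3), cursors c1@0 c2@1 c3@3, authorship ...
After op 4 (move_right): buffer="uik" (len 3), cursors c1@1 c2@2 c3@3, authorship ...

Answer: uik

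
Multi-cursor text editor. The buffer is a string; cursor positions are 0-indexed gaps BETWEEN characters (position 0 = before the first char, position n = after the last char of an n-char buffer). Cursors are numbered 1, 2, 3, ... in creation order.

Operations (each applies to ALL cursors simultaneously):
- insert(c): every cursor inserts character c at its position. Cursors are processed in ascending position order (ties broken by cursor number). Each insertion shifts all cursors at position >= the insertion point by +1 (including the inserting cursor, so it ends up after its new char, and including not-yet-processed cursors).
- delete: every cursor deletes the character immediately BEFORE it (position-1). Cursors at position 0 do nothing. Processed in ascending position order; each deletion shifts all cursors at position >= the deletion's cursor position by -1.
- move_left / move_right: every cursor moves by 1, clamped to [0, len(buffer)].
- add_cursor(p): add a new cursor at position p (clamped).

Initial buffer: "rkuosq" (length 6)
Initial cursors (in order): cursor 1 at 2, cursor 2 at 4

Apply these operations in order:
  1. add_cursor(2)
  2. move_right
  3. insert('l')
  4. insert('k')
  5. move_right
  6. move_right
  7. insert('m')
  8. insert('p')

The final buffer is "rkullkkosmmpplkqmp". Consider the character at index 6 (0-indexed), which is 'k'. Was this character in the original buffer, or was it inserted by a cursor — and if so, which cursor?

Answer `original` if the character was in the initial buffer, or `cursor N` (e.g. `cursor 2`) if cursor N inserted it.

After op 1 (add_cursor(2)): buffer="rkuosq" (len 6), cursors c1@2 c3@2 c2@4, authorship ......
After op 2 (move_right): buffer="rkuosq" (len 6), cursors c1@3 c3@3 c2@5, authorship ......
After op 3 (insert('l')): buffer="rkulloslq" (len 9), cursors c1@5 c3@5 c2@8, authorship ...13..2.
After op 4 (insert('k')): buffer="rkullkkoslkq" (len 12), cursors c1@7 c3@7 c2@11, authorship ...1313..22.
After op 5 (move_right): buffer="rkullkkoslkq" (len 12), cursors c1@8 c3@8 c2@12, authorship ...1313..22.
After op 6 (move_right): buffer="rkullkkoslkq" (len 12), cursors c1@9 c3@9 c2@12, authorship ...1313..22.
After op 7 (insert('m')): buffer="rkullkkosmmlkqm" (len 15), cursors c1@11 c3@11 c2@15, authorship ...1313..1322.2
After op 8 (insert('p')): buffer="rkullkkosmmpplkqmp" (len 18), cursors c1@13 c3@13 c2@18, authorship ...1313..131322.22
Authorship (.=original, N=cursor N): . . . 1 3 1 3 . . 1 3 1 3 2 2 . 2 2
Index 6: author = 3

Answer: cursor 3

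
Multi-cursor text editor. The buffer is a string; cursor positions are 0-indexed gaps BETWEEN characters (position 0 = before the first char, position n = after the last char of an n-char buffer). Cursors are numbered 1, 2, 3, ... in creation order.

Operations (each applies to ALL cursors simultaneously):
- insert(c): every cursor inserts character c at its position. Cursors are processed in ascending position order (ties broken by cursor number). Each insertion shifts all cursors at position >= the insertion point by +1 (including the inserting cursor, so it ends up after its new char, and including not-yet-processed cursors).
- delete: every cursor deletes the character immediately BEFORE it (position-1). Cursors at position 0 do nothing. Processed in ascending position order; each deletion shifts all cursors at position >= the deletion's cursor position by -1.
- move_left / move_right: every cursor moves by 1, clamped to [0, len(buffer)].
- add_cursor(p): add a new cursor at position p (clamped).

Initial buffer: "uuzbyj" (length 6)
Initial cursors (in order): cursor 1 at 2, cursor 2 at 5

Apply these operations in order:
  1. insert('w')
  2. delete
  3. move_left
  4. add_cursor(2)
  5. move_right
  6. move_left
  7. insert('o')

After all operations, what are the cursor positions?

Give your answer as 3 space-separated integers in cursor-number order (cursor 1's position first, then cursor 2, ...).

Answer: 2 7 4

Derivation:
After op 1 (insert('w')): buffer="uuwzbywj" (len 8), cursors c1@3 c2@7, authorship ..1...2.
After op 2 (delete): buffer="uuzbyj" (len 6), cursors c1@2 c2@5, authorship ......
After op 3 (move_left): buffer="uuzbyj" (len 6), cursors c1@1 c2@4, authorship ......
After op 4 (add_cursor(2)): buffer="uuzbyj" (len 6), cursors c1@1 c3@2 c2@4, authorship ......
After op 5 (move_right): buffer="uuzbyj" (len 6), cursors c1@2 c3@3 c2@5, authorship ......
After op 6 (move_left): buffer="uuzbyj" (len 6), cursors c1@1 c3@2 c2@4, authorship ......
After op 7 (insert('o')): buffer="uouozboyj" (len 9), cursors c1@2 c3@4 c2@7, authorship .1.3..2..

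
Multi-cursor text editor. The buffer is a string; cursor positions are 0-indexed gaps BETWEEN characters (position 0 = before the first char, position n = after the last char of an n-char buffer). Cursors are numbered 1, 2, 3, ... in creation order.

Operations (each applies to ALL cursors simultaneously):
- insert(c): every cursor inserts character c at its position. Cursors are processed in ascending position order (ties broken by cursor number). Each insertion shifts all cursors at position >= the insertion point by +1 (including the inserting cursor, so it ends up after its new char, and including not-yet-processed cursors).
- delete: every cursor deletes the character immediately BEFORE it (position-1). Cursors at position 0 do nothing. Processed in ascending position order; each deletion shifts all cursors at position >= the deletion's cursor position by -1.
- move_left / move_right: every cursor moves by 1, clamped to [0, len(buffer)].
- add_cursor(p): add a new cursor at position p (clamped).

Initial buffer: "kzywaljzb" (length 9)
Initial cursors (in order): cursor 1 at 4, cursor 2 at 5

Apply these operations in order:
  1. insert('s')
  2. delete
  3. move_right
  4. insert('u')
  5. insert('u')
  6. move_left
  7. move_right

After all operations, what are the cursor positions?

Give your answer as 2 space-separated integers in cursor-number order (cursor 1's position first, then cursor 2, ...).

After op 1 (insert('s')): buffer="kzywsasljzb" (len 11), cursors c1@5 c2@7, authorship ....1.2....
After op 2 (delete): buffer="kzywaljzb" (len 9), cursors c1@4 c2@5, authorship .........
After op 3 (move_right): buffer="kzywaljzb" (len 9), cursors c1@5 c2@6, authorship .........
After op 4 (insert('u')): buffer="kzywaulujzb" (len 11), cursors c1@6 c2@8, authorship .....1.2...
After op 5 (insert('u')): buffer="kzywauuluujzb" (len 13), cursors c1@7 c2@10, authorship .....11.22...
After op 6 (move_left): buffer="kzywauuluujzb" (len 13), cursors c1@6 c2@9, authorship .....11.22...
After op 7 (move_right): buffer="kzywauuluujzb" (len 13), cursors c1@7 c2@10, authorship .....11.22...

Answer: 7 10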